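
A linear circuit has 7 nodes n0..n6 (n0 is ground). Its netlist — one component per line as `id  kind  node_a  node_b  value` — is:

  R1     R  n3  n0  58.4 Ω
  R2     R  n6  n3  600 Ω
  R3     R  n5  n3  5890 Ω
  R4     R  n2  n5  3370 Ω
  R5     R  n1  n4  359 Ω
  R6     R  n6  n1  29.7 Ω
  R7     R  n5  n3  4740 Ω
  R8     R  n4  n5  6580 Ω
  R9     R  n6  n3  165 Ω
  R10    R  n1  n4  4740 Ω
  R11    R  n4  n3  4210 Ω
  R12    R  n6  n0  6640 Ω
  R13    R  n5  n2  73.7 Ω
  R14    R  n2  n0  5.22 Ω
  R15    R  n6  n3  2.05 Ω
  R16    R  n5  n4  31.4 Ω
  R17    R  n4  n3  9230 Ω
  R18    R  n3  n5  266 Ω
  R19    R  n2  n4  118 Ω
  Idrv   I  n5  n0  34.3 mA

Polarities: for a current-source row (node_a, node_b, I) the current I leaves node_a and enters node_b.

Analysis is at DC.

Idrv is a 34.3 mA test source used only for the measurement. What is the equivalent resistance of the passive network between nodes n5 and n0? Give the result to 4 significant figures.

Element admittances at DC:
  Y(R1) = 0.01712 S between n3,n0
  Y(R2) = 0.001667 S between n6,n3
  Y(R3) = 0.0001698 S between n5,n3
  Y(R4) = 0.0002967 S between n2,n5
  Y(R5) = 0.002786 S between n1,n4
  Y(R6) = 0.03367 S between n6,n1
  Y(R7) = 0.0002110 S between n5,n3
  Y(R8) = 0.0001520 S between n4,n5
  Y(R9) = 0.006061 S between n6,n3
  Y(R10) = 0.0002110 S between n1,n4
  Y(R11) = 0.0002375 S between n4,n3
  Y(R12) = 0.0001506 S between n6,n0
  Y(R13) = 0.01357 S between n5,n2
  Y(R14) = 0.1916 S between n2,n0
  Y(R15) = 0.4878 S between n6,n3
  Y(R16) = 0.03185 S between n5,n4
  Y(R17) = 0.0001083 S between n4,n3
  Y(R18) = 0.003759 S between n3,n5
  Y(R19) = 0.008475 S between n2,n4
  Idrv: injects 0.0343 A into n0 (from n5)
Assemble and solve the 6×6 MNA system:
  V(n1)=-0.4648  V(n2)=-0.1431  V(n3)=-0.3991  V(n4)=-1.158  V(n5)=-1.499  V(n6)=-0.4032

R_eq = 43.72 Ω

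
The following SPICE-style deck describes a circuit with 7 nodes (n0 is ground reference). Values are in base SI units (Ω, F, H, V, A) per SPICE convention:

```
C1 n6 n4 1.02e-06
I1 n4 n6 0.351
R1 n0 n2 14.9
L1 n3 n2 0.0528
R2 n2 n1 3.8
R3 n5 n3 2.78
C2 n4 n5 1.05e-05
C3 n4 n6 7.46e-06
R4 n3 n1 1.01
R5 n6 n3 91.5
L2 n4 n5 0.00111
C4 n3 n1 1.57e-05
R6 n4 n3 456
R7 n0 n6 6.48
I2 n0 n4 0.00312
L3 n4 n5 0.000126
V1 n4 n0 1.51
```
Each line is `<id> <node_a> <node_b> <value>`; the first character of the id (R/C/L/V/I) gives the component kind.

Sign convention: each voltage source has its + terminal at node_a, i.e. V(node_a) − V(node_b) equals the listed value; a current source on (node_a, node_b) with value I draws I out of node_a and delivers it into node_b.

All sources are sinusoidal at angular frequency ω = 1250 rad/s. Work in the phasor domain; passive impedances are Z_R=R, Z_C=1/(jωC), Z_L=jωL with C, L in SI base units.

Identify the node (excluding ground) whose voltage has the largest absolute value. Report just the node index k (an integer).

6

Element admittances at ω=1250 rad/s:
  Y(C1) = 0.000+0.001275j S between n6,n4
  I1: injects 0.351 A into n6 (from n4)
  Y(R1) = 0.06711+0.000j S between n0,n2
  Y(L1) = 0.000-0.01515j S between n3,n2
  Y(R2) = 0.2632+0.000j S between n2,n1
  Y(R3) = 0.3597+0.000j S between n5,n3
  Y(C2) = 0.000+0.01312j S between n4,n5
  Y(C3) = 0.000+0.009325j S between n4,n6
  Y(R4) = 0.9901+0.000j S between n3,n1
  Y(R5) = 0.01093+0.000j S between n6,n3
  Y(L2) = 0.000-0.7207j S between n4,n5
  Y(C4) = 0.000+0.01963j S between n3,n1
  Y(R6) = 0.002193+0.000j S between n4,n3
  Y(R7) = 0.1543+0.000j S between n0,n6
  I2: injects 0.00312 A into n4 (from n0)
  Y(L3) = 0.000-6.349j S between n4,n5
  V1: constraint V(n4)−V(n0) = 1.51
Assemble and solve the 7×7 MNA system:
  V(n1)=1.278-0.007737j  V(n2)=1.019-0.02121j  V(n3)=1.347-0.005522j  V(n4)=1.510+0.000j  V(n5)=1.510-0.008304j  V(n6)=2.210-0.04528j
  i(V1)=-0.4064+0.008411j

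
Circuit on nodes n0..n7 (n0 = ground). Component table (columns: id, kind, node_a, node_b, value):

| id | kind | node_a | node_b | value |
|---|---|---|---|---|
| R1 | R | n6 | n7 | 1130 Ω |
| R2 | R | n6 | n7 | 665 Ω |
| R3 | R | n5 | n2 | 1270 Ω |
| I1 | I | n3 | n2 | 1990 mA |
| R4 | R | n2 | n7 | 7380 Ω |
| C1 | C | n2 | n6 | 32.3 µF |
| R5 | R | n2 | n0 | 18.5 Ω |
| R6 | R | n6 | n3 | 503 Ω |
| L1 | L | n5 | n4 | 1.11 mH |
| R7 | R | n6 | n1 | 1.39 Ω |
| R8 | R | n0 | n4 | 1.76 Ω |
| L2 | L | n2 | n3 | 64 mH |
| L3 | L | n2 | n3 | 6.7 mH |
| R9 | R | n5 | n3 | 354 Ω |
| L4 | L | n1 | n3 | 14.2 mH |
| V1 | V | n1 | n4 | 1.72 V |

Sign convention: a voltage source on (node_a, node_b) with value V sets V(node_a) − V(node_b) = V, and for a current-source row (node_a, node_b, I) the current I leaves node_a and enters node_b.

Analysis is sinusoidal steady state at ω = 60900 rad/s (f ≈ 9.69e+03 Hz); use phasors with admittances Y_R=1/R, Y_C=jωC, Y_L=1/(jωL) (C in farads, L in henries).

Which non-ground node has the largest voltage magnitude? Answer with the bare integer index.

Apply KCL at each of the 7 non-ground nodes and solve the resulting linear system.
Node n1: branches {R7, L4, V1} → V_1 = 1.444+0.03509j
Node n2: branches {R3, I1, R4, C1, R5, L2, L3} → V_2 = 2.897-0.3689j
Node n3: branches {I1, R6, L2, L3, R9, L4} → V_3 = -225.7-212.3j
Node n4: branches {L1, R8, V1} → V_4 = -0.2756+0.03509j
Node n5: branches {R3, L1, R9} → V_5 = 28.12-49.78j
Node n6: branches {R1, R2, C1, R6, R7} → V_6 = 2.592+0.2816j
Node n7: branches {R1, R2, R4} → V_7 = 2.609+0.2467j
Source currents: i(V1)=0.5803+0.4400j

3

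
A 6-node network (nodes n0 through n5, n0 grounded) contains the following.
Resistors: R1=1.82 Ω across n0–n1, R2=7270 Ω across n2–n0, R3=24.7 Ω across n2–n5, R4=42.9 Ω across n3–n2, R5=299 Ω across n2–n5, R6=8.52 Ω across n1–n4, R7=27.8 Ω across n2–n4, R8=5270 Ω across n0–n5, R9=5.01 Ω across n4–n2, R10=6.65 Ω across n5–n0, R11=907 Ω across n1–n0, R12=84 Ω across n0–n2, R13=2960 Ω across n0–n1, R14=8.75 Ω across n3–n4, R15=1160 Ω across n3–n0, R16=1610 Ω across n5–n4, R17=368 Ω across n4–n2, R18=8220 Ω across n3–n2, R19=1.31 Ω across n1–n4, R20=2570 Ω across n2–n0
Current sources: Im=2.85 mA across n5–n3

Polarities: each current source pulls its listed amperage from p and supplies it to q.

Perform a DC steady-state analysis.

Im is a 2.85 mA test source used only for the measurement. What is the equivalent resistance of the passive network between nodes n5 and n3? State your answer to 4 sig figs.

R_eq = 13.93 Ω

Element admittances at DC:
  Y(R1) = 0.5495 S between n0,n1
  Y(R2) = 0.0001376 S between n2,n0
  Y(R3) = 0.04049 S between n2,n5
  Y(R4) = 0.02331 S between n3,n2
  Y(R5) = 0.003344 S between n2,n5
  Y(R6) = 0.1174 S between n1,n4
  Y(R7) = 0.03597 S between n2,n4
  Y(R8) = 0.0001898 S between n0,n5
  Y(R9) = 0.1996 S between n4,n2
  Y(R10) = 0.1504 S between n5,n0
  Y(R11) = 0.001103 S between n1,n0
  Y(R12) = 0.01190 S between n0,n2
  Y(R13) = 0.0003378 S between n0,n1
  Y(R14) = 0.1143 S between n3,n4
  Y(R15) = 0.0008621 S between n3,n0
  Y(R16) = 0.0006211 S between n5,n4
  Y(R17) = 0.002717 S between n4,n2
  Y(R18) = 0.0001217 S between n3,n2
  Y(R19) = 0.7634 S between n1,n4
  Y(R20) = 0.0003891 S between n2,n0
  Im: injects 0.00285 A into n3 (from n5)
Assemble and solve the 5×5 MNA system:
  V(n1)=0.003578  V(n2)=0.004407  V(n3)=0.02611  V(n4)=0.005816  V(n5)=-0.01361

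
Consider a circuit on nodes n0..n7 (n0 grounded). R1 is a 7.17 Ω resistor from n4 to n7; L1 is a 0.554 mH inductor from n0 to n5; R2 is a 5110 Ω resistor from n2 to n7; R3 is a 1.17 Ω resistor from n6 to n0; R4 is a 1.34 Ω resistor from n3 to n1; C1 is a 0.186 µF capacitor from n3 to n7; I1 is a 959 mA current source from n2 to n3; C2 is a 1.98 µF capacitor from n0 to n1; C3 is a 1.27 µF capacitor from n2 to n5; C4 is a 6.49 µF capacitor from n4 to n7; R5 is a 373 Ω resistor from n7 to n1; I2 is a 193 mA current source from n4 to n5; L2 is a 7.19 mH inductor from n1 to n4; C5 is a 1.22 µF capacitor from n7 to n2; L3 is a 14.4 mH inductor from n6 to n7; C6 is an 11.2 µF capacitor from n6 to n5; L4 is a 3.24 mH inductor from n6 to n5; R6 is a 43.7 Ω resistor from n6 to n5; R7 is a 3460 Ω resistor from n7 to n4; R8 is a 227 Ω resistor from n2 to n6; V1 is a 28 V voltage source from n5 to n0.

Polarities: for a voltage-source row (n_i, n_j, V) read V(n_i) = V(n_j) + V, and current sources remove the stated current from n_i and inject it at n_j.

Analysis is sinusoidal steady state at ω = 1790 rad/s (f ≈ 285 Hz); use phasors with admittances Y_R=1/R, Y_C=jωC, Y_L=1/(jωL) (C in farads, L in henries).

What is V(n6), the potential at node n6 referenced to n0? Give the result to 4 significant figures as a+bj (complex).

Apply KCL at each of the 7 non-ground nodes and solve the resulting linear system.
Node n1: branches {R4, C2, R5, L2} → V_1 = 15.87+23.35j
Node n2: branches {R2, I1, C3, C5, R8} → V_2 = -102.1+113.3j
Node n3: branches {R4, C1, I1} → V_3 = 17.16+23.34j
Node n4: branches {R1, C4, I2, L2, R7} → V_4 = 14.70+10.13j
Node n5: branches {L1, C3, I2, C6, L4, R6, V1} → V_5 = 28.00+0.000j
Node n6: branches {R3, L3, C6, L4, R6, R8} → V_6 = 1.645-4.303j
Node n7: branches {R1, R2, C1, C4, R5, C5, L3, R7} → V_7 = 8.824+11.27j
Source currents: i(V1)=-1.323+31.86j

1.645-4.303j V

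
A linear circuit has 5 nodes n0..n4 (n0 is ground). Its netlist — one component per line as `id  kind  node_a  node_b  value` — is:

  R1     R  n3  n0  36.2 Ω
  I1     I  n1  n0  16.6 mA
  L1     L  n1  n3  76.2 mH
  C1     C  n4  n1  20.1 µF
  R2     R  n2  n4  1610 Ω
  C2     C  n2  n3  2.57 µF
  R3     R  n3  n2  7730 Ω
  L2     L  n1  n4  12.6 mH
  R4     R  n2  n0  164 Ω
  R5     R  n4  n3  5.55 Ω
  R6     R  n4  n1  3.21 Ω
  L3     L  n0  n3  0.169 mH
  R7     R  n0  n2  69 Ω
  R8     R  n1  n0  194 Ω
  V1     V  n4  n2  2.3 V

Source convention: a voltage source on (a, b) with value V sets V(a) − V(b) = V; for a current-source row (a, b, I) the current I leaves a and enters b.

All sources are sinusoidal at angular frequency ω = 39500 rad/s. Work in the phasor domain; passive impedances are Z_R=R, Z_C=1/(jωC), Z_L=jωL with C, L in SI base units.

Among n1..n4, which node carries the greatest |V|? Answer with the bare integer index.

2

MNA unknowns: 4 node voltages V₁..V_4 plus 1 source current (V1)
R1: Y=0.02762+0.000j on G[3,0]
I1: z[1]−=0.0166, z[0]+=0.0166
L1: Y=0.000-0.0003322j on G[1,3]
C1: Y=0.000+0.7940j on G[4,1]
R2: Y=0.0006211+0.000j on G[2,4]
C2: Y=0.000+0.1015j on G[2,3]
R3: Y=0.0001294+0.000j on G[3,2]
L2: Y=0.000-0.002009j on G[1,4]
R4: Y=0.006098+0.000j on G[2,0]
R5: Y=0.1802+0.000j on G[4,3]
R6: Y=0.3115+0.000j on G[4,1]
L3: Y=0.000-0.1498j on G[0,3]
R7: Y=0.01449+0.000j on G[0,2]
R8: Y=0.005155+0.000j on G[1,0]
V1: row V4−V2=2.3, i_V1 at 4,2
solve → V1=0.7029+0.9282j, V2=-1.583+0.9077j, V3=0.1663+0.05195j, V4=0.7168+0.9077j
aux → i_V1=-0.1211-0.1588j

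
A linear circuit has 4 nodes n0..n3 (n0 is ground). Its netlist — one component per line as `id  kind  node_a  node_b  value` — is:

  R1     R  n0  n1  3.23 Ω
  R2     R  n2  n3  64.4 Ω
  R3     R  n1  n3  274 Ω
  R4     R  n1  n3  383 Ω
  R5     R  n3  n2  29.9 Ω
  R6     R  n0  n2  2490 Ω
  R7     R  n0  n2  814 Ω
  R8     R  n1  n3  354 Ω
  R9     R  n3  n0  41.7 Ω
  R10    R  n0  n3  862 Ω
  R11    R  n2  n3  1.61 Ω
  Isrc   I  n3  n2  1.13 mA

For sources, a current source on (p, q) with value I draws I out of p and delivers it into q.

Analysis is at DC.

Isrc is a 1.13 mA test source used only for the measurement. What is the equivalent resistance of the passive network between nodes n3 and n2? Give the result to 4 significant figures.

R_eq = 1.489 Ω

Apply KCL at each of the 3 non-ground nodes and solve the resulting linear system.
Node n1: branches {R1, R3, R4, R8} → V_1 = -2.196e-06
Node n2: branches {R2, R5, R6, R7, R11, Isrc} → V_2 = 0.001605
Node n3: branches {R2, R3, R4, R5, R8, R9, R10, R11, Isrc} → V_3 = -7.704e-05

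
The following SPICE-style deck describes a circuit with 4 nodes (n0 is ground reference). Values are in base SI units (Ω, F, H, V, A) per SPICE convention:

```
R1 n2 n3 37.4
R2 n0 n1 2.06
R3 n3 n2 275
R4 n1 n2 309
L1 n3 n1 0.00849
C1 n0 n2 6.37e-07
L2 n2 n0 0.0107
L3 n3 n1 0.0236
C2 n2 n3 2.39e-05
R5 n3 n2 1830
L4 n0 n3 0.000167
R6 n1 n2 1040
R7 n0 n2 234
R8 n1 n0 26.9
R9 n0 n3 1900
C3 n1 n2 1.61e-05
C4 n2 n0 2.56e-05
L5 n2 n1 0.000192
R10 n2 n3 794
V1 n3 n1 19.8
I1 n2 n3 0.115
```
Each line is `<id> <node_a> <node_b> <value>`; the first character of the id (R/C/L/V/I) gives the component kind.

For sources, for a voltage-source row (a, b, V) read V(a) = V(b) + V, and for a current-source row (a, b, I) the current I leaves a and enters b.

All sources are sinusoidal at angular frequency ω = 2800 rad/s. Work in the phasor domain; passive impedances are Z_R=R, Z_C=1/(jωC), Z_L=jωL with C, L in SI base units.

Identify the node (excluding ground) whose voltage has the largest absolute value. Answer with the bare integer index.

2

MNA unknowns: 3 node voltages V₁..V_3 plus 1 source current (V1)
R1: Y=0.02674+0.000j on G[2,3]
R2: Y=0.4854+0.000j on G[0,1]
R3: Y=0.003636+0.000j on G[3,2]
R4: Y=0.003236+0.000j on G[1,2]
L1: Y=0.000-0.04207j on G[3,1]
C1: Y=0.000+0.001784j on G[0,2]
L2: Y=0.000-0.03338j on G[2,0]
L3: Y=0.000-0.01513j on G[3,1]
C2: Y=0.000+0.06692j on G[2,3]
R5: Y=0.0005464+0.000j on G[3,2]
L4: Y=0.000-2.139j on G[0,3]
R6: Y=0.0009615+0.000j on G[1,2]
R7: Y=0.004274+0.000j on G[0,2]
R8: Y=0.03717+0.000j on G[1,0]
R9: Y=0.0005263+0.000j on G[0,3]
C3: Y=0.000+0.04508j on G[1,2]
C4: Y=0.000+0.07168j on G[2,0]
L5: Y=0.000-1.860j on G[2,1]
R10: Y=0.001259+0.000j on G[2,3]
V1: row V3−V1=19.8, i_V1 at 3,1
I1: z[2]−=0.115, z[3]+=0.115
solve → V1=-19.00+4.782j, V2=-20.20+5.276j, V3=0.8017+4.782j
aux → i_V1=-10.82+1.455j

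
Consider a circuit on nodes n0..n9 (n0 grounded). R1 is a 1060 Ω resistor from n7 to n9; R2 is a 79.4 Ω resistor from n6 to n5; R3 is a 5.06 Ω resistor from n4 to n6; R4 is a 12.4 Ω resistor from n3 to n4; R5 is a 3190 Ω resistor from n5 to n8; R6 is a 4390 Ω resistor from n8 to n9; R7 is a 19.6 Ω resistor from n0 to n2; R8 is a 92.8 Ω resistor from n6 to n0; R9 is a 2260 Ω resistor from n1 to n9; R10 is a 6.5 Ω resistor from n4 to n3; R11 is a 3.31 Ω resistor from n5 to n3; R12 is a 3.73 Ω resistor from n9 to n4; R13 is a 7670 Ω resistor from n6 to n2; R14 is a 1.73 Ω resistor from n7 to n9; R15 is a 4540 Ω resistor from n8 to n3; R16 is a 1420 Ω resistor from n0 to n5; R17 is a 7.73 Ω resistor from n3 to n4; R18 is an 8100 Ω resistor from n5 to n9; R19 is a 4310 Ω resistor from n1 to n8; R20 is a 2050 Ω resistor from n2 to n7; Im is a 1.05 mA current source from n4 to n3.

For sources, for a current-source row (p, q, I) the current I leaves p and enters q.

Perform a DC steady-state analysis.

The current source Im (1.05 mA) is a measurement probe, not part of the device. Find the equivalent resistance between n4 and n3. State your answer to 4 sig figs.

MNA unknowns: 9 node voltages V₁..V_9
R1: Y=0.0009434 on G[7,9]
R2: Y=0.01259 on G[6,5]
R3: Y=0.1976 on G[4,6]
R4: Y=0.08065 on G[3,4]
R5: Y=0.0003135 on G[5,8]
R6: Y=0.0002278 on G[8,9]
R7: Y=0.05102 on G[0,2]
R8: Y=0.01078 on G[6,0]
R9: Y=0.0004425 on G[1,9]
R10: Y=0.1538 on G[4,3]
R11: Y=0.3021 on G[5,3]
R12: Y=0.2681 on G[9,4]
R13: Y=0.0001304 on G[6,2]
R14: Y=0.5780 on G[7,9]
R15: Y=0.0002203 on G[8,3]
R16: Y=0.0007042 on G[0,5]
R17: Y=0.1294 on G[3,4]
R18: Y=0.0001235 on G[5,9]
R19: Y=0.0002320 on G[1,8]
R20: Y=0.0004878 on G[2,7]
Im: z[4]−=0.00105, z[3]+=0.00105
solve → V1=0.0002434, V2=-3.217e-06, V3=0.002484, V4=-0.0003075, V5=0.002372, V6=-0.0001398, V7=-0.0003032, V8=0.001286, V9=-0.0003035

R_eq = 2.659 Ω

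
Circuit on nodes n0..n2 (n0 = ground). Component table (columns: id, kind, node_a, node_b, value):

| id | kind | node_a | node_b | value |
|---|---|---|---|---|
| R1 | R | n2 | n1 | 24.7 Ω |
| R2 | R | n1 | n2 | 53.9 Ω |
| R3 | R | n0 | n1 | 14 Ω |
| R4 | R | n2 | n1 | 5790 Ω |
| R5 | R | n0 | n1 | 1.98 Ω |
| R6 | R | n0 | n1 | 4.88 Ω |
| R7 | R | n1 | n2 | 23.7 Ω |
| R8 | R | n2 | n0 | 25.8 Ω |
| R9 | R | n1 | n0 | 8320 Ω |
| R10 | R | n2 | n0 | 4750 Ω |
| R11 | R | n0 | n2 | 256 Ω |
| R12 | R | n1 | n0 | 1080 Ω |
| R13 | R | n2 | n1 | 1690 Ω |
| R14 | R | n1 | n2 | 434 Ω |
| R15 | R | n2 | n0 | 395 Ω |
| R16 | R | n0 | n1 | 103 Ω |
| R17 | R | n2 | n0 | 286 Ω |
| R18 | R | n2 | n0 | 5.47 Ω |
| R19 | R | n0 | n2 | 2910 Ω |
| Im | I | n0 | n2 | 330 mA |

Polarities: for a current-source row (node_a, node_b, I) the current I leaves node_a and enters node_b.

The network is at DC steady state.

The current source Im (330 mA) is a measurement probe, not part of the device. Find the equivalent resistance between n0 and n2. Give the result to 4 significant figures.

Apply KCL at each of the 2 non-ground nodes and solve the resulting linear system.
Node n1: branches {R1, R2, R3, R4, R5, R6, R7, R9, R12, R13, R14, R16} → V_1 = 0.1184
Node n2: branches {R1, R2, R4, R7, R8, R10, R11, R13, R14, R15, R17, R18, R19, Im} → V_2 = 1.018

R_eq = 3.084 Ω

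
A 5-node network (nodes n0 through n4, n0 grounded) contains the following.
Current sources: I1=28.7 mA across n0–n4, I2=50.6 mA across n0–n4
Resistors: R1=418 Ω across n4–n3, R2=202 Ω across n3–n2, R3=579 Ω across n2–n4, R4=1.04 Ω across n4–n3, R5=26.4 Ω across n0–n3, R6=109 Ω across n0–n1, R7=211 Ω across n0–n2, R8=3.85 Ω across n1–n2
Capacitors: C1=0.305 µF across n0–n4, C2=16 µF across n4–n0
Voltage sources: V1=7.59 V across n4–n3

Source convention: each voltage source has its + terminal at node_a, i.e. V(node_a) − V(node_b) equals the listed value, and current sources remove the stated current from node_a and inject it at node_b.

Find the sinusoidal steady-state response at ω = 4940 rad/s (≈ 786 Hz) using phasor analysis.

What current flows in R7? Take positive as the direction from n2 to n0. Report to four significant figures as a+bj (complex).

Apply KCL at each of the 4 non-ground nodes and solve the resulting linear system.
Node n1: branches {R6, R8} → V_1 = -1.152-1.213j
Node n2: branches {R2, R3, R7, R8} → V_2 = -1.193-1.255j
Node n3: branches {R1, R2, R4, R5, V1} → V_3 = -5.585-3.812j
Node n4: branches {I1, R1, C1, C2, I2, R3, R4, V1} → V_4 = 2.005-3.812j
Source currents: i(V1)=-7.550-0.1571j

-0.005653-0.005950j A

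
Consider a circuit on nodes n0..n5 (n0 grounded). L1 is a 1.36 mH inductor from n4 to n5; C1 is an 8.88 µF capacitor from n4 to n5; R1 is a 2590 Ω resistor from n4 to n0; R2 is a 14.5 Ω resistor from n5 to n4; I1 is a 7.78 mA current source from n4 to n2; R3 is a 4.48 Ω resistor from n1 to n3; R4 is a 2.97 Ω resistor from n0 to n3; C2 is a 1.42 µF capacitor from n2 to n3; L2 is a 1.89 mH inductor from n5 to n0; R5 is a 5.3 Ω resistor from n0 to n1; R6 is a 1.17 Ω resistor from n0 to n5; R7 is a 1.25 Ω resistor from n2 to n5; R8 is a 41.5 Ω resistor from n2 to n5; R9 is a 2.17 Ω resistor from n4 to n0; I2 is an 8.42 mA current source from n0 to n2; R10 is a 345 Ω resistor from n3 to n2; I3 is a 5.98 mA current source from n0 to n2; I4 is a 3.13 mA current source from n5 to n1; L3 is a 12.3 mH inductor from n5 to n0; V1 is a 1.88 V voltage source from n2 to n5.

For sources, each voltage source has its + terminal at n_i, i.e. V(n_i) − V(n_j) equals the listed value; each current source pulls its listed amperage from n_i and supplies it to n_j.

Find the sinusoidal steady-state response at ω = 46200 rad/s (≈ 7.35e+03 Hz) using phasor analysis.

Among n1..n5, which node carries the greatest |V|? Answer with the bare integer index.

Element admittances at ω=46200 rad/s:
  Y(L1) = 0.000-0.01592j S between n4,n5
  Y(C1) = 0.000+0.4103j S between n4,n5
  Y(R1) = 0.0003861+0.000j S between n4,n0
  Y(R2) = 0.06897+0.000j S between n5,n4
  I1: injects 0.00778 A into n2 (from n4)
  Y(R3) = 0.2232+0.000j S between n1,n3
  Y(R4) = 0.3367+0.000j S between n0,n3
  Y(C2) = 0.000+0.06560j S between n2,n3
  Y(L2) = 0.000-0.01145j S between n5,n0
  Y(R5) = 0.1887+0.000j S between n0,n1
  Y(R6) = 0.8547+0.000j S between n0,n5
  Y(R7) = 0.8000+0.000j S between n2,n5
  Y(R8) = 0.02410+0.000j S between n2,n5
  Y(R9) = 0.4608+0.000j S between n4,n0
  I2: injects 0.00842 A into n2 (from n0)
  Y(R10) = 0.002899+0.000j S between n3,n2
  I3: injects 0.00598 A into n2 (from n0)
  I4: injects 0.00313 A into n1 (from n5)
  Y(L3) = 0.000-0.001760j S between n5,n0
  V1: constraint V(n2)−V(n5) = 1.88
Assemble and solve the 6×6 MNA system:
  V(n1)=0.04605+0.1427j  V(n2)=1.849-0.1071j  V(n3)=0.07095+0.2633j  V(n4)=0.02143-0.05306j  V(n5)=-0.03118-0.1071j
  i(V1)=-1.557-0.1156j

2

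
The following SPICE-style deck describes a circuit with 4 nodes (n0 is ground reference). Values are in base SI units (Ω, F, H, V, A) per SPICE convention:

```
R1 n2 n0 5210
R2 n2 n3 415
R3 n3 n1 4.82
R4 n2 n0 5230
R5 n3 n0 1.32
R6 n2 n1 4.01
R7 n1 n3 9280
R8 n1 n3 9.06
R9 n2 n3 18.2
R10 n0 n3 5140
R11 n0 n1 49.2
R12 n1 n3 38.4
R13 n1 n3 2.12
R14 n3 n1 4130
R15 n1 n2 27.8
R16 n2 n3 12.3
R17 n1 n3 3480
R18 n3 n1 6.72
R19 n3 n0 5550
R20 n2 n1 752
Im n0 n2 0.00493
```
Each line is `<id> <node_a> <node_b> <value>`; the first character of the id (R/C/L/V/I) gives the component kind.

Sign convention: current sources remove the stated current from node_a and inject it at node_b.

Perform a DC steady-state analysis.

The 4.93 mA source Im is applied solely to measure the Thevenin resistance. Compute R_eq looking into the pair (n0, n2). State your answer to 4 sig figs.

MNA unknowns: 3 node voltages V₁..V_3
R1: Y=0.0001919 on G[2,0]
R2: Y=0.002410 on G[2,3]
R3: Y=0.2075 on G[3,1]
R4: Y=0.0001912 on G[2,0]
R5: Y=0.7576 on G[3,0]
R6: Y=0.2494 on G[2,1]
R7: Y=0.0001078 on G[1,3]
R8: Y=0.1104 on G[1,3]
R9: Y=0.05495 on G[2,3]
R10: Y=0.0001946 on G[0,3]
R11: Y=0.02033 on G[0,1]
R12: Y=0.02604 on G[1,3]
R13: Y=0.4717 on G[1,3]
R14: Y=0.0002421 on G[3,1]
R15: Y=0.03597 on G[1,2]
R16: Y=0.08130 on G[2,3]
R17: Y=0.0002874 on G[1,3]
R18: Y=0.1488 on G[3,1]
R19: Y=0.0001802 on G[3,0]
R20: Y=0.001330 on G[2,1]
Im: z[0]−=0.00493, z[2]+=0.00493
solve → V1=0.009205, V2=0.01981, V3=0.006248

R_eq = 4.019 Ω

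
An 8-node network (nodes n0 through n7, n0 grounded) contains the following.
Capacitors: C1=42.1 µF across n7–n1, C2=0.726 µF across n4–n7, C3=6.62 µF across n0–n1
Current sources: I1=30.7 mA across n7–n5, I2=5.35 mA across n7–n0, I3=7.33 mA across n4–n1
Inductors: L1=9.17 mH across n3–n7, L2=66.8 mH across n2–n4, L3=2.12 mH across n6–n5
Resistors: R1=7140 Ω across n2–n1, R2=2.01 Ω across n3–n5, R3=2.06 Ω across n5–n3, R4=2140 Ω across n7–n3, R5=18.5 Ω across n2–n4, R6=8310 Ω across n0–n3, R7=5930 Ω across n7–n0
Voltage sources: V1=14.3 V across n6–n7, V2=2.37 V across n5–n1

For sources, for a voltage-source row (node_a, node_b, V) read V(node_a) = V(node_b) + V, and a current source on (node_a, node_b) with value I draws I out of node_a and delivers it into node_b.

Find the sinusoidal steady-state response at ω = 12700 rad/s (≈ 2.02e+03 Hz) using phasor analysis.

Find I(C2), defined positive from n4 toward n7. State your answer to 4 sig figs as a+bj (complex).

Element admittances at ω=12700 rad/s:
  Y(C1) = 0.000+0.5347j S between n7,n1
  I1: injects 0.0307 A into n5 (from n7)
  Y(L1) = 0.000-0.008587j S between n3,n7
  Y(C2) = 0.000+0.009220j S between n4,n7
  Y(R1) = 0.0001401+0.000j S between n2,n1
  Y(R2) = 0.4975+0.000j S between n3,n5
  I2: injects 0.00535 A into n0 (from n7)
  Y(L2) = 0.000-0.001179j S between n2,n4
  Y(R3) = 0.4854+0.000j S between n5,n3
  Y(C3) = 0.000+0.08407j S between n0,n1
  Y(R4) = 0.0004673+0.000j S between n7,n3
  Y(L3) = 0.000-0.03714j S between n6,n5
  Y(R5) = 0.05405+0.000j S between n2,n4
  Y(R6) = 0.0001203+0.000j S between n0,n3
  Y(R7) = 0.0001686+0.000j S between n7,n0
  I3: injects 0.00733 A into n1 (from n4)
  V1: constraint V(n6)−V(n7) = 14.3
  V2: constraint V(n5)−V(n1) = 2.37
Assemble and solve the 9×9 MNA system:
  V(n1)=-0.0004309+0.06876j  V(n2)=0.8481+0.9619j  V(n3)=2.369+0.08193j  V(n4)=0.8502+0.9642j  V(n5)=2.370+0.06876j  V(n6)=15.16+0.1564j  V(n7)=0.8638+0.1564j
  i(V1)=-0.003253+0.4752j  i(V2)=0.03360-0.4622j

-0.007449-0.0001251j A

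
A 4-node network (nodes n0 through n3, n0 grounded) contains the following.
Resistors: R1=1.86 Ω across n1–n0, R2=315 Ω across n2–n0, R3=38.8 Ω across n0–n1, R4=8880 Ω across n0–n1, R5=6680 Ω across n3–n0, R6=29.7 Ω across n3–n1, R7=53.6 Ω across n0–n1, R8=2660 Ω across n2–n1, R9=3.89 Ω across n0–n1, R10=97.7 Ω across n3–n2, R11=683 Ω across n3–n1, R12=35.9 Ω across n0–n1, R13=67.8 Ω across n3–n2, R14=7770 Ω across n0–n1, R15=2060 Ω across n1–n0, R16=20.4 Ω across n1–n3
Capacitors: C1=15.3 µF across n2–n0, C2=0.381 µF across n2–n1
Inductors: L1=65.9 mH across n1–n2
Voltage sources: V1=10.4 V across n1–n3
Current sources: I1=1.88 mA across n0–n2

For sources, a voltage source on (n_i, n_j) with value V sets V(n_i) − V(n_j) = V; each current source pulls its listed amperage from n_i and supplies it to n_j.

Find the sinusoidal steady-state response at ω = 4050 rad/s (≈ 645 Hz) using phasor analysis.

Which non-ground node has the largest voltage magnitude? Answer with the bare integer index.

3

MNA unknowns: 3 node voltages V₁..V_3 plus 1 source current (V1)
R1: Y=0.5376+0.000j on G[1,0]
R2: Y=0.003175+0.000j on G[2,0]
R3: Y=0.02577+0.000j on G[0,1]
C1: Y=0.000+0.06196j on G[2,0]
R4: Y=0.0001126+0.000j on G[0,1]
R5: Y=0.0001497+0.000j on G[3,0]
R6: Y=0.03367+0.000j on G[3,1]
R7: Y=0.01866+0.000j on G[0,1]
C2: Y=0.000+0.001543j on G[2,1]
R8: Y=0.0003759+0.000j on G[2,1]
R9: Y=0.2571+0.000j on G[0,1]
R10: Y=0.01024+0.000j on G[3,2]
R11: Y=0.001464+0.000j on G[3,1]
R12: Y=0.02786+0.000j on G[0,1]
R13: Y=0.01475+0.000j on G[3,2]
R14: Y=0.0001287+0.000j on G[0,1]
L1: Y=0.000-0.003747j on G[1,2]
R15: Y=0.0004854+0.000j on G[1,0]
R16: Y=0.04902+0.000j on G[1,3]
V1: row V1−V3=10.4, i_V1 at 1,3
I1: z[0]−=0.00188, z[2]+=0.00188
solve → V1=0.2552+0.1022j, V2=-1.607+3.437j, V3=-10.14+0.1022j
aux → i_V1=-1.090-0.08330j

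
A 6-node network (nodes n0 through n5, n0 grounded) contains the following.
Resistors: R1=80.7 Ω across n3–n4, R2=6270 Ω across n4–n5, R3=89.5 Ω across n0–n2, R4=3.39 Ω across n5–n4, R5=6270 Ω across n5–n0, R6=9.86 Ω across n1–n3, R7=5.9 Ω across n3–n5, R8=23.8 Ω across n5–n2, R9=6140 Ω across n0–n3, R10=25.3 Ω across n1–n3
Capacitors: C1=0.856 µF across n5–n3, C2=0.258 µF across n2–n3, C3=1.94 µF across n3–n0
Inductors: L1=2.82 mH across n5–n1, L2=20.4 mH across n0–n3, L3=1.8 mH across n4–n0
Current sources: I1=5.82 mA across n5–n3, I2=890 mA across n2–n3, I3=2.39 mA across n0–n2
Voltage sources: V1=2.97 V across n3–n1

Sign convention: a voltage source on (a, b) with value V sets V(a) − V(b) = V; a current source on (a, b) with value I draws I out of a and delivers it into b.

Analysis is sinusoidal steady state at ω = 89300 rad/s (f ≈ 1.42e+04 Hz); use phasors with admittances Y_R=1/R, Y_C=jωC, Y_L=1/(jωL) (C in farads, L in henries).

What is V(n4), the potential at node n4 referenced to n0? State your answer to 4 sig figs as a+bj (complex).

-2.592+1.117j V

MNA unknowns: 5 node voltages V₁..V_5 plus 1 source current (V1)
R1: Y=0.01239+0.000j on G[3,4]
R2: Y=0.0001595+0.000j on G[4,5]
C1: Y=0.000+0.07644j on G[5,3]
C2: Y=0.000+0.02304j on G[2,3]
R3: Y=0.01117+0.000j on G[0,2]
R4: Y=0.2950+0.000j on G[5,4]
R5: Y=0.0001595+0.000j on G[5,0]
L1: Y=0.000-0.003971j on G[5,1]
I1: z[5]−=0.00582, z[3]+=0.00582
R6: Y=0.1014+0.000j on G[1,3]
R7: Y=0.1695+0.000j on G[3,5]
L2: Y=0.000-0.0005489j on G[0,3]
R8: Y=0.04202+0.000j on G[5,2]
I2: z[2]−=0.89, z[3]+=0.89
I3: z[0]−=0.00239, z[2]+=0.00239
R9: Y=0.0001629+0.000j on G[0,3]
L3: Y=0.000-0.006221j on G[4,0]
R10: Y=0.03953+0.000j on G[1,3]
C3: Y=0.000+0.1732j on G[3,0]
V1: row V3−V1=2.97, i_V1 at 3,1
solve → V1=-3.538-0.9596j, V2=-15.19+7.329j, V3=-0.5678-0.9596j, V4=-2.592+1.117j, V5=-2.653+1.258j
aux → i_V1=-0.4274+0.003514j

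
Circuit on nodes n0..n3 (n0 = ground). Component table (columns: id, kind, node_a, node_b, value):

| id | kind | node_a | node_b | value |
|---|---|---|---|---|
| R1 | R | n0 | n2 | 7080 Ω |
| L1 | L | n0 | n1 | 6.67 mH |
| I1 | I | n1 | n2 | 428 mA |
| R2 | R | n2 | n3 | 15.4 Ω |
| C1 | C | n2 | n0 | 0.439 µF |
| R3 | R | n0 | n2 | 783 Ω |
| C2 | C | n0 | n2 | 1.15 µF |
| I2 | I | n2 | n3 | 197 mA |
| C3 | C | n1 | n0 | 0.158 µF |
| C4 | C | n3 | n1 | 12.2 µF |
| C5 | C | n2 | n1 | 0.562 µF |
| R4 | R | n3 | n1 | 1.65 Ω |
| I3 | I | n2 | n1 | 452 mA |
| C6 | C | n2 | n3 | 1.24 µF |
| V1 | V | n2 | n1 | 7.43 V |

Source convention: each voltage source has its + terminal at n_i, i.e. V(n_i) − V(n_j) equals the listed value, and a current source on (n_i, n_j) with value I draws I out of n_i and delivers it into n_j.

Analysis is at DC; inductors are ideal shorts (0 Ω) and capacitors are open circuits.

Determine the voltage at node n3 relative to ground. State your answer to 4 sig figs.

1.013 V

MNA unknowns: 3 node voltages V₁..V_3 plus 2 source currents (L1, V1)
R1: Y=0.0001412 on G[0,2]
L1: row V0−V1=0, i_L1 at 0,1
I1: z[1]−=0.428, z[2]+=0.428
R2: Y=0.06494 on G[2,3]
C1: Y=0.000 on G[2,0]
R3: Y=0.001277 on G[0,2]
C2: Y=0.000 on G[0,2]
I2: z[2]−=0.197, z[3]+=0.197
C3: Y=0.000 on G[1,0]
C4: Y=0.000 on G[3,1]
C5: Y=0.000 on G[2,1]
R4: Y=0.6061 on G[3,1]
I3: z[2]−=0.452, z[1]+=0.452
C6: Y=0.000 on G[2,3]
V1: row V2−V1=7.43, i_V1 at 2,1
solve → V1=0.000, V2=7.430, V3=1.013
aux → i_L1=0.01054, i_V1=-0.6483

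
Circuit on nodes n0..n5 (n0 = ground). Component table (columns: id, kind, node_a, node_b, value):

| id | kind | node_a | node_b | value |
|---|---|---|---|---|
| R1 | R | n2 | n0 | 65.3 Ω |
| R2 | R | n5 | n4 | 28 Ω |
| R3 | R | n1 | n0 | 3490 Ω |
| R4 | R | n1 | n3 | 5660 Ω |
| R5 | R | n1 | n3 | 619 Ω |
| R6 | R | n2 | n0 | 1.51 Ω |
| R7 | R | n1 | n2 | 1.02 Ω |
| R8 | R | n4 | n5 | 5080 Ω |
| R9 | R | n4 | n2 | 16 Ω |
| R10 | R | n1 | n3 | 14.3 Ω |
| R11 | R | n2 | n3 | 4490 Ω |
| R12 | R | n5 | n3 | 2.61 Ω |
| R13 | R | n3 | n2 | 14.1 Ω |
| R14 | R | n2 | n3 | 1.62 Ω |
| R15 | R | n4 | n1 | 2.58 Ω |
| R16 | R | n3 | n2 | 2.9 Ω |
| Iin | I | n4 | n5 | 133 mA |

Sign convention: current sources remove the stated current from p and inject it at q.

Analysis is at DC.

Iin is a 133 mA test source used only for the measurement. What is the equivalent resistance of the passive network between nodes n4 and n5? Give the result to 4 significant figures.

R_eq = 5.146 Ω

MNA unknowns: 5 node voltages V₁..V_5
R1: Y=0.01531 on G[2,0]
R2: Y=0.03571 on G[5,4]
R3: Y=0.0002865 on G[1,0]
R4: Y=0.0001767 on G[1,3]
R5: Y=0.001616 on G[1,3]
R6: Y=0.6623 on G[2,0]
R7: Y=0.9804 on G[1,2]
R8: Y=0.0001969 on G[4,5]
R9: Y=0.06250 on G[4,2]
R10: Y=0.06993 on G[1,3]
R11: Y=0.0002227 on G[2,3]
R12: Y=0.3831 on G[5,3]
R13: Y=0.07092 on G[3,2]
R14: Y=0.6173 on G[2,3]
R15: Y=0.3876 on G[4,1]
R16: Y=0.3448 on G[3,2]
Iin: z[4]−=0.133, z[5]+=0.133
solve → V1=-0.07834, V2=3.313e-05, V3=0.09307, V4=-0.3083, V5=0.3761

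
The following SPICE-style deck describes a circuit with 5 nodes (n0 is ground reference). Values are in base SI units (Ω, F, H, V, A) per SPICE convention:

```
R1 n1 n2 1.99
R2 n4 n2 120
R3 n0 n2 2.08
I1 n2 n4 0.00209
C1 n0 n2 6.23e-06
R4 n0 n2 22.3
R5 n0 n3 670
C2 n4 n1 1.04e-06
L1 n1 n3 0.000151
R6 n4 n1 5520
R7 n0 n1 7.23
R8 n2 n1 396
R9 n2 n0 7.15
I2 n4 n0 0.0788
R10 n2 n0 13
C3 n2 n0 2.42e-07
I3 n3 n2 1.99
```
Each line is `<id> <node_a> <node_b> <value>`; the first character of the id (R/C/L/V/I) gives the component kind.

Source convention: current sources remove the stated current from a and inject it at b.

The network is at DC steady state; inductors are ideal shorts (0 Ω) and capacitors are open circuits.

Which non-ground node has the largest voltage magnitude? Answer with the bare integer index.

Element admittances at DC:
  Y(R1) = 0.5025 S between n1,n2
  Y(R2) = 0.008333 S between n4,n2
  Y(R3) = 0.4808 S between n0,n2
  I1: injects 0.00209 A into n4 (from n2)
  Y(C1) = 0.000 S between n0,n2
  Y(R4) = 0.04484 S between n0,n2
  Y(R5) = 0.001493 S between n0,n3
  Y(C2) = 0.000 S between n4,n1
  L1: short n1↔n3 (DC inductor)
  Y(R6) = 0.0001812 S between n4,n1
  Y(R7) = 0.1383 S between n0,n1
  Y(R8) = 0.002525 S between n2,n1
  Y(R9) = 0.1399 S between n2,n0
  I2: injects 0.0788 A into n0 (from n4)
  Y(R10) = 0.07692 S between n2,n0
  Y(C3) = 0.000 S between n2,n0
  I3: injects 1.99 A into n2 (from n3)
Assemble and solve the 5×5 MNA system:
  V(n1)=-2.763  V(n2)=0.4142  V(n3)=-2.763  V(n4)=-8.663
  i(L1)=1.986

4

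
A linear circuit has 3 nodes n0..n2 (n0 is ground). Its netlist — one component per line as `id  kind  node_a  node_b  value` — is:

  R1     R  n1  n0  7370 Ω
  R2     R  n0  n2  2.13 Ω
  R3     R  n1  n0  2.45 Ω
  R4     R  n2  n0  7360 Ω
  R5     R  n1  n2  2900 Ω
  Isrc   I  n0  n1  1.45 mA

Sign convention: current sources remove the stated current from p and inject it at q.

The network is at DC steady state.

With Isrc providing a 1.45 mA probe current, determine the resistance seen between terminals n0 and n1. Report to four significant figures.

MNA unknowns: 2 node voltages V₁..V_2
R1: Y=0.0001357 on G[1,0]
R2: Y=0.4695 on G[0,2]
R3: Y=0.4082 on G[1,0]
R4: Y=0.0001359 on G[2,0]
R5: Y=0.0003448 on G[1,2]
Isrc: z[0]−=0.00145, z[1]+=0.00145
solve → V1=0.003548, V2=2.604e-06

R_eq = 2.447 Ω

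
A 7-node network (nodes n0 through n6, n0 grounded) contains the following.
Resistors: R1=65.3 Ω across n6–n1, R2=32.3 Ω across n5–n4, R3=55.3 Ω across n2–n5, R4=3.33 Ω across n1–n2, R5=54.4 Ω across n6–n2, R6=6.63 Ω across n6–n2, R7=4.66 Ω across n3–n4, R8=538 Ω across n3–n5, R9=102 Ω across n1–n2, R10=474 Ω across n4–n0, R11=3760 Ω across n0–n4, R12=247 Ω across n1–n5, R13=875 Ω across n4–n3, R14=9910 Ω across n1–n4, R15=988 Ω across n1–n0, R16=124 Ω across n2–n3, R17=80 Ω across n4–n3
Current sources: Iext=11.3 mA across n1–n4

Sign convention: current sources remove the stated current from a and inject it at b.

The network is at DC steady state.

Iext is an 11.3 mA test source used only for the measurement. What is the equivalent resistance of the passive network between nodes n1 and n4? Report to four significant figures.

R_eq = 48.15 Ω

Element admittances at DC:
  Y(R1) = 0.01531 S between n6,n1
  Y(R2) = 0.03096 S between n5,n4
  Y(R3) = 0.01808 S between n2,n5
  Y(R4) = 0.3003 S between n1,n2
  Y(R5) = 0.01838 S between n6,n2
  Y(R6) = 0.1508 S between n6,n2
  Y(R7) = 0.2146 S between n3,n4
  Y(R8) = 0.001859 S between n3,n5
  Y(R9) = 0.009804 S between n1,n2
  Y(R10) = 0.002110 S between n4,n0
  Y(R11) = 0.0002660 S between n0,n4
  Y(R12) = 0.004049 S between n1,n5
  Y(R13) = 0.001143 S between n4,n3
  Y(R14) = 0.0001009 S between n1,n4
  Y(R15) = 0.001012 S between n1,n0
  Y(R16) = 0.008065 S between n2,n3
  Y(R17) = 0.01250 S between n4,n3
  Iext: injects 0.0113 A into n4 (from n1)
Assemble and solve the 6×6 MNA system:
  V(n1)=-0.3816  V(n2)=-0.3522  V(n3)=0.1435  V(n4)=0.1626  V(n5)=-0.04758  V(n6)=-0.3547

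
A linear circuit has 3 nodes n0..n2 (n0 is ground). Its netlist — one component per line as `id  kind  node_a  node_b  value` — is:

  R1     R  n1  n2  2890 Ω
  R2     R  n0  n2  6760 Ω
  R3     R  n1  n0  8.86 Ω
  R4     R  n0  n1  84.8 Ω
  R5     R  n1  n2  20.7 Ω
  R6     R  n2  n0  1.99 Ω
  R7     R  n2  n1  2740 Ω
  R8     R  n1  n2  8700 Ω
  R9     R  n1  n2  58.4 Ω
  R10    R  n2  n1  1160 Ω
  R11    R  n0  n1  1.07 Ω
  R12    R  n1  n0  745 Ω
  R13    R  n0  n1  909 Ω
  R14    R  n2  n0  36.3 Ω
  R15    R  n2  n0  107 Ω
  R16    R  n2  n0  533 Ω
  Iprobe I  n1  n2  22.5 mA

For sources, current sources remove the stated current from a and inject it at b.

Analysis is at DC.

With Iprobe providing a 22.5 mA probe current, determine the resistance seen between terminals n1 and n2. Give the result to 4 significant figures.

Element admittances at DC:
  Y(R1) = 0.0003460 S between n1,n2
  Y(R2) = 0.0001479 S between n0,n2
  Y(R3) = 0.1129 S between n1,n0
  Y(R4) = 0.01179 S between n0,n1
  Y(R5) = 0.04831 S between n1,n2
  Y(R6) = 0.5025 S between n2,n0
  Y(R7) = 0.0003650 S between n2,n1
  Y(R8) = 0.0001149 S between n1,n2
  Y(R9) = 0.01712 S between n1,n2
  Y(R10) = 0.0008621 S between n2,n1
  Y(R11) = 0.9346 S between n0,n1
  Y(R12) = 0.001342 S between n1,n0
  Y(R13) = 0.001100 S between n0,n1
  Y(R14) = 0.02755 S between n2,n0
  Y(R15) = 0.009346 S between n2,n0
  Y(R16) = 0.001876 S between n2,n0
  Iprobe: injects 0.0225 A into n2 (from n1)
Assemble and solve the 2×2 MNA system:
  V(n1)=-0.01785  V(n2)=0.03500

R_eq = 2.349 Ω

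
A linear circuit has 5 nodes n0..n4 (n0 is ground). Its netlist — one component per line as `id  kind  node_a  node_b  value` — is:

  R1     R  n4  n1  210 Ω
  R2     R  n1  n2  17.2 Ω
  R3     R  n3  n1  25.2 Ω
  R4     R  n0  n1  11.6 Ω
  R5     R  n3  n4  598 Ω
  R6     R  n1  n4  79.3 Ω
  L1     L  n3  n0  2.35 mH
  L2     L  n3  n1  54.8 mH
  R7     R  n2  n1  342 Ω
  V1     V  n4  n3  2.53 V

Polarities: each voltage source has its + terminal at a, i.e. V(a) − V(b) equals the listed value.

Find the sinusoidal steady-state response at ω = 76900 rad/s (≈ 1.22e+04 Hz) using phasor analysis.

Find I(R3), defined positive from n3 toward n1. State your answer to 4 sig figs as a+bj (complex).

Apply KCL at each of the 4 non-ground nodes and solve the resulting linear system.
Node n1: branches {R1, R2, R3, R4, R6, L2, R7} → V_1 = 0.007962-0.04814j
Node n2: branches {R2, R7} → V_2 = 0.007962-0.04814j
Node n3: branches {R3, R5, L1, L2, V1} → V_3 = -0.7500-0.1240j
Node n4: branches {R1, R5, R6, V1} → V_4 = 1.780-0.1240j
Source currents: i(V1)=-0.03501+0.001318j

-0.03008-0.003012j A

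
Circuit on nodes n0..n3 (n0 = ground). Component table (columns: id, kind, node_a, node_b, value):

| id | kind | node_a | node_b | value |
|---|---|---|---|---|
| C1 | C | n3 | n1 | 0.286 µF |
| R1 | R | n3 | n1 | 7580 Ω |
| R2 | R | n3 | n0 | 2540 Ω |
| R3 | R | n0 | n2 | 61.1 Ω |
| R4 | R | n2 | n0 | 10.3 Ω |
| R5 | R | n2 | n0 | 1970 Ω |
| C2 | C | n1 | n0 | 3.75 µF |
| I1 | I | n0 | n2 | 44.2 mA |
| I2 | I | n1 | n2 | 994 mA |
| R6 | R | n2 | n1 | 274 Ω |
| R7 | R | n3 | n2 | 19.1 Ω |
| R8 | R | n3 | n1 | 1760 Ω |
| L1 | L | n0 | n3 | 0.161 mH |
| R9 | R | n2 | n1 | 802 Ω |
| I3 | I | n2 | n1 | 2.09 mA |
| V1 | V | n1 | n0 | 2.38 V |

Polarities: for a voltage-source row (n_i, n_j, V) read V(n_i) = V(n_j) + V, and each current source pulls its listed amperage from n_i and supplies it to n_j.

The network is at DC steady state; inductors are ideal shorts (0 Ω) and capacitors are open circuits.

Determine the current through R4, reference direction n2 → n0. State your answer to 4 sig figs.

0.5941 A

MNA unknowns: 3 node voltages V₁..V_3 plus 2 source currents (L1, V1)
C1: Y=0.000 on G[3,1]
R1: Y=0.0001319 on G[3,1]
R2: Y=0.0003937 on G[3,0]
R3: Y=0.01637 on G[0,2]
R4: Y=0.09709 on G[2,0]
R5: Y=0.0005076 on G[2,0]
C2: Y=0.000 on G[1,0]
I1: z[0]−=0.0442, z[2]+=0.0442
I2: z[1]−=0.994, z[2]+=0.994
R6: Y=0.003650 on G[2,1]
R7: Y=0.05236 on G[3,2]
R8: Y=0.0005682 on G[3,1]
L1: row V0−V3=0, i_L1 at 0,3
R9: Y=0.001247 on G[2,1]
I3: z[2]−=0.00209, z[1]+=0.00209
V1: row V1−V0=2.38, i_V1 at 1,0
solve → V1=2.380, V2=6.120, V3=0.000
aux → i_L1=-0.3221, i_V1=-0.9753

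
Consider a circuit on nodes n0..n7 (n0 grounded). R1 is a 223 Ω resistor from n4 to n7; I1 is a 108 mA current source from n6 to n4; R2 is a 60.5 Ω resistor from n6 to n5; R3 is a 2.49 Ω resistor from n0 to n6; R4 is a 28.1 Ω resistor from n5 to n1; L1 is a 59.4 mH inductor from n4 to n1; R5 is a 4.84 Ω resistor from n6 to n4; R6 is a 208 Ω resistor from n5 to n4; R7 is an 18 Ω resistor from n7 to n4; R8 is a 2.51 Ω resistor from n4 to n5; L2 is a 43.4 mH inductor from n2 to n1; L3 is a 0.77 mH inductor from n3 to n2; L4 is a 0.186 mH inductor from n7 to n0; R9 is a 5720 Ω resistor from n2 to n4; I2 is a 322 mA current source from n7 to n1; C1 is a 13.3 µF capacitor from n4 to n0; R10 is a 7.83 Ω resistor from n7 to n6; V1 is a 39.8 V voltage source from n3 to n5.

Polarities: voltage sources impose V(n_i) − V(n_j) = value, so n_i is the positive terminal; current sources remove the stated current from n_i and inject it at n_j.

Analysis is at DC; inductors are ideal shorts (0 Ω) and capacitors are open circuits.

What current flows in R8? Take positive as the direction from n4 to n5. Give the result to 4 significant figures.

MNA unknowns: 7 node voltages V₁..V_7 plus 5 source currents (L1, L2, L3, L4, V1)
R1: Y=0.004484 on G[4,7]
I1: z[6]−=0.108, z[4]+=0.108
R2: Y=0.01653 on G[6,5]
R3: Y=0.4016 on G[0,6]
R4: Y=0.03559 on G[5,1]
L1: row V4−V1=0, i_L1 at 4,1
R5: Y=0.2066 on G[6,4]
R6: Y=0.004808 on G[5,4]
R7: Y=0.05556 on G[7,4]
R8: Y=0.3984 on G[4,5]
L2: row V2−V1=0, i_L2 at 2,1
L3: row V3−V2=0, i_L3 at 3,2
L4: row V7−V0=0, i_L4 at 7,0
R9: Y=0.0001748 on G[2,4]
I2: z[7]−=0.322, z[1]+=0.322
C1: Y=0.000 on G[4,0]
R10: Y=0.1277 on G[7,6]
V1: row V3−V5=39.8, i_V1 at 3,5
solve → V1=3.966, V2=3.966, V3=3.966, V4=3.966, V5=-35.83, V6=0.1584, V7=0.000
aux → i_L1=-16.96, i_L2=18.06, i_L3=18.06, i_L4=-0.06363, i_V1=-18.06

15.86 A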